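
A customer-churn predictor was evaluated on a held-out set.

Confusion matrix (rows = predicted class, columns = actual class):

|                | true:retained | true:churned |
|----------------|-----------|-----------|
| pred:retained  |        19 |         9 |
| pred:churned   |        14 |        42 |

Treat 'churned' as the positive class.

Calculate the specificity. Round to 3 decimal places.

0.576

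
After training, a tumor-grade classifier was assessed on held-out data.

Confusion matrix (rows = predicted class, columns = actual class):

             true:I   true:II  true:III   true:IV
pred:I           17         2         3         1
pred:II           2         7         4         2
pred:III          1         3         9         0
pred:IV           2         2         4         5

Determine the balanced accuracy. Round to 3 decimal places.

0.587

Balanced accuracy = mean of per-class recall.
  I: recall = 17/22 = 0.7727
  II: recall = 7/14 = 0.5000
  III: recall = 9/20 = 0.4500
  IV: recall = 5/8 = 0.6250
Mean = (0.7727 + 0.5000 + 0.4500 + 0.6250) / 4 = 0.587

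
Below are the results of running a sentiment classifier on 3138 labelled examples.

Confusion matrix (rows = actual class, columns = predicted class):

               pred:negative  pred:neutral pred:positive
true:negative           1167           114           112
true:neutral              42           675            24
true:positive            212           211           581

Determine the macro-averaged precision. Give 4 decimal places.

Per-class precision (TP/(TP+FP)):
  negative: TP=1167, FP=42+212=254 → 1167/1421 = 0.82125
  neutral: TP=675, FP=114+211=325 → 675/1000 = 0.67500
  positive: TP=581, FP=112+24=136 → 581/717 = 0.81032
Macro-precision = mean = (0.82125 + 0.67500 + 0.81032) / 3 = 0.7689

0.7689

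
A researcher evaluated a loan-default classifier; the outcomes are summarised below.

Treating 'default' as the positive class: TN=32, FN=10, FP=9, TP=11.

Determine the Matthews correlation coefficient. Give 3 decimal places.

MCC = (TP·TN − FP·FN) / √((TP+FP)(TP+FN)(TN+FP)(TN+FN))
Numerator = 11·32 − 9·10 = 262
Denominator = √(20·21·41·42) = √723240 = 850.4352
MCC = 262 / 850.4352 = 0.308

0.308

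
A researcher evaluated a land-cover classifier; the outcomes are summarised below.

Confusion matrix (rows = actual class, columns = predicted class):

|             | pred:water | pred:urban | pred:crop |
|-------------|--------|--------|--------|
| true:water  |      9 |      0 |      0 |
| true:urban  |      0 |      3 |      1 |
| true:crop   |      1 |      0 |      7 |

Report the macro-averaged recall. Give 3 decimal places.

Per-class recall (TP/(TP+FN)):
  water: TP=9, FN=0+0=0 → 9/9 = 1.0000
  urban: TP=3, FN=0+1=1 → 3/4 = 0.7500
  crop: TP=7, FN=1+0=1 → 7/8 = 0.8750
Macro-recall = mean = (1.0000 + 0.7500 + 0.8750) / 3 = 0.875

0.875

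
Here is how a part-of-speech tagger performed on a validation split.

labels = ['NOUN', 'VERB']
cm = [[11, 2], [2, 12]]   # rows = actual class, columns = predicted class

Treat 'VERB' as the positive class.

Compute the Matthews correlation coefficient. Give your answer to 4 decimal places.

MCC = (TP·TN − FP·FN) / √((TP+FP)(TP+FN)(TN+FP)(TN+FN))
Numerator = 12·11 − 2·2 = 128
Denominator = √(14·14·13·13) = √33124 = 182.0000
MCC = 128 / 182.0000 = 0.7033

0.7033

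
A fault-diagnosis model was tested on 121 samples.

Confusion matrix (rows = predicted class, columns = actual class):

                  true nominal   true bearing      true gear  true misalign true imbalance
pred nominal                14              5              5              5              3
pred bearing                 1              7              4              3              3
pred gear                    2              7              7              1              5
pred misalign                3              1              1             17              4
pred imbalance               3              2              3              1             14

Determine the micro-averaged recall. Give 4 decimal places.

0.4876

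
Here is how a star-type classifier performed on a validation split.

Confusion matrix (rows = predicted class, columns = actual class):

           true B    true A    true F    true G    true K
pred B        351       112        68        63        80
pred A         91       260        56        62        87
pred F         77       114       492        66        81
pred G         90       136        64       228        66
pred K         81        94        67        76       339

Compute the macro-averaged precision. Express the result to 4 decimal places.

Per-class precision (TP/(TP+FP)):
  B: TP=351, FP=112+68+63+80=323 → 351/674 = 0.52077
  A: TP=260, FP=91+56+62+87=296 → 260/556 = 0.46763
  F: TP=492, FP=77+114+66+81=338 → 492/830 = 0.59277
  G: TP=228, FP=90+136+64+66=356 → 228/584 = 0.39041
  K: TP=339, FP=81+94+67+76=318 → 339/657 = 0.51598
Macro-precision = mean = (0.52077 + 0.46763 + 0.59277 + 0.39041 + 0.51598) / 5 = 0.4975

0.4975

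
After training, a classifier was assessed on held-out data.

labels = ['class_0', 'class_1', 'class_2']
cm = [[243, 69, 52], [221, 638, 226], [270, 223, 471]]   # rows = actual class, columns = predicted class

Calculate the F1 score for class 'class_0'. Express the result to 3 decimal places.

Take TP from the diagonal, FP from the rest of the 'class_0' prediction marginal, FN from the rest of the 'class_0' actual marginal.
F1 score = 2·TP/(2·TP+FP+FN).
class_0: TP=243, FP=221+270=491, FN=69+52=121 → 486/1098 = 0.4426

0.443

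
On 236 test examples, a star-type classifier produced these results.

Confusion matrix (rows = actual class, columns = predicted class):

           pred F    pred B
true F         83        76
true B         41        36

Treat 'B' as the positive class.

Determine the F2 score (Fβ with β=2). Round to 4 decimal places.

0.4286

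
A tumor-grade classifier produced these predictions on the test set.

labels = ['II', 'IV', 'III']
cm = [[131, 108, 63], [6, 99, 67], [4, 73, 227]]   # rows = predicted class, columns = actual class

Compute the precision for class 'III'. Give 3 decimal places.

0.747

Take TP from the diagonal, FP from the rest of the 'III' prediction marginal, FN from the rest of the 'III' actual marginal.
precision = TP/(TP+FP).
III: TP=227, FP=4+73=77 → 227/304 = 0.7467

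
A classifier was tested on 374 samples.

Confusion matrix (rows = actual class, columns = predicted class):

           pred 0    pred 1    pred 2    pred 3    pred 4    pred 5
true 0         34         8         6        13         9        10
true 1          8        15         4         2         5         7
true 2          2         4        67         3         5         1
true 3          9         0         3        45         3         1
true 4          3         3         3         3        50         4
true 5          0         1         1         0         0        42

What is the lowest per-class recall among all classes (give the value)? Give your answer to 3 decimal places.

0.366

Per-class recall (TP/(TP+FN)):
  0: TP=34, FN=8+6+13+9+10=46 → 34/80 = 0.4250
  1: TP=15, FN=8+4+2+5+7=26 → 15/41 = 0.3659
  2: TP=67, FN=2+4+3+5+1=15 → 67/82 = 0.8171
  3: TP=45, FN=9+0+3+3+1=16 → 45/61 = 0.7377
  4: TP=50, FN=3+3+3+3+4=16 → 50/66 = 0.7576
  5: TP=42, FN=0+1+1+0+0=2 → 42/44 = 0.9545
Lowest is class '1' with recall = 0.366.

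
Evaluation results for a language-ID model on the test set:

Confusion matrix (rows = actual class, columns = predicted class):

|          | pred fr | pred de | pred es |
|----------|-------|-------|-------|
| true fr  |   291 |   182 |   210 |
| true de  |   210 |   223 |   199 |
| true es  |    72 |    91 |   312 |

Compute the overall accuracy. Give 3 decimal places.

Accuracy = trace / total = (291+223+312=826) / 1790 = 826/1790 = 0.461

0.461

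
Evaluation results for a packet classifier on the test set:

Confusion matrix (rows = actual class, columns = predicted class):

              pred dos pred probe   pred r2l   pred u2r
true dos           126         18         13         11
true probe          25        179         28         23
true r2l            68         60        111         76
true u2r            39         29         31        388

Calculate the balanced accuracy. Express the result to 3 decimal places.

0.650

Balanced accuracy = mean of per-class recall.
  dos: recall = 126/168 = 0.7500
  probe: recall = 179/255 = 0.7020
  r2l: recall = 111/315 = 0.3524
  u2r: recall = 388/487 = 0.7967
Mean = (0.7500 + 0.7020 + 0.3524 + 0.7967) / 4 = 0.650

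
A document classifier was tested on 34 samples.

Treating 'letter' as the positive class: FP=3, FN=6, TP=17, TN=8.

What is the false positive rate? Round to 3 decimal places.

FPR = FP/(FP+TN) = 3/(3+8) = 0.273

0.273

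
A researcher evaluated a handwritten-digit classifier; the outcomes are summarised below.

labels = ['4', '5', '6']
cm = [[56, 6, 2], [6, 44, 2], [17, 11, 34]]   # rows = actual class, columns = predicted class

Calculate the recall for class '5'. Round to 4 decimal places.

One-vs-rest for '5': TP = diagonal; FP = other classes predicted '5'; FN = '5' predicted as other.
recall = TP/(TP+FN).
5: TP=44, FN=6+2=8 → 44/52 = 0.84615

0.8462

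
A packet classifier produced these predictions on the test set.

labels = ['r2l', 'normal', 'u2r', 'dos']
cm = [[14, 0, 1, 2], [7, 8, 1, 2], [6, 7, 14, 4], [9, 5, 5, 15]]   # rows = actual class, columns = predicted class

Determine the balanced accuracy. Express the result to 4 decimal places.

0.5402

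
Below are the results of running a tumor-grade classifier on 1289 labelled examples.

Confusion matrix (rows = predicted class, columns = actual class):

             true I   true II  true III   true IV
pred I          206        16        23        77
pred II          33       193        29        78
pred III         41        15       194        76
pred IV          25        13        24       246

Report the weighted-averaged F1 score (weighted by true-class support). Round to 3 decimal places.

0.648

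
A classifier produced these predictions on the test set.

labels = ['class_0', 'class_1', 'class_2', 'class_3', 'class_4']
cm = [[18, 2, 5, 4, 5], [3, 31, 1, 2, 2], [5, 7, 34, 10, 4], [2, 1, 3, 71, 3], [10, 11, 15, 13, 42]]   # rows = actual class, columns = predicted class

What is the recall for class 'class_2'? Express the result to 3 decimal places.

0.567

Treat 'class_2' as positive and all other classes as negative.
recall = TP/(TP+FN).
class_2: TP=34, FN=5+7+10+4=26 → 34/60 = 0.5667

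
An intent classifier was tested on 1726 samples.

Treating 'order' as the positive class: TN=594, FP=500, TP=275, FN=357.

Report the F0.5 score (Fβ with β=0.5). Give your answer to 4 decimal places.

0.3684

Fβ = (1+β²)·TP / ((1+β²)·TP + β²·FN + FP), with β²=1/4
= 1.25·275 / (1.25·275 + 0.25·357 + 500) = 0.3684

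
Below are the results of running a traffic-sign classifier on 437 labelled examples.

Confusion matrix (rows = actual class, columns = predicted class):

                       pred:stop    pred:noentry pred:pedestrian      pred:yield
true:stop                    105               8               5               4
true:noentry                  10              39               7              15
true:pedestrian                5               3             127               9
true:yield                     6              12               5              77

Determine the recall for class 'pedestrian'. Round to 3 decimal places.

0.882

recall = TP/(TP+FN).
pedestrian: TP=127, FN=5+3+9=17 → 127/144 = 0.8819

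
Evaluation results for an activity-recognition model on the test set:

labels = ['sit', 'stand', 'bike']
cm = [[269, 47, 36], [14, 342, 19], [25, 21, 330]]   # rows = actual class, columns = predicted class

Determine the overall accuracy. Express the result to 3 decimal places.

0.853

Accuracy = trace / total = (269+342+330=941) / 1103 = 941/1103 = 0.853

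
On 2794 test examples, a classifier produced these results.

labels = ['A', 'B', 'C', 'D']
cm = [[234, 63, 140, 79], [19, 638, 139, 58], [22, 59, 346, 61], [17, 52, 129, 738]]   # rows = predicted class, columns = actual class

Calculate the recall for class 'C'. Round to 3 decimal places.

0.459

Take TP from the diagonal, FP from the rest of the 'C' prediction marginal, FN from the rest of the 'C' actual marginal.
recall = TP/(TP+FN).
C: TP=346, FN=140+139+129=408 → 346/754 = 0.4589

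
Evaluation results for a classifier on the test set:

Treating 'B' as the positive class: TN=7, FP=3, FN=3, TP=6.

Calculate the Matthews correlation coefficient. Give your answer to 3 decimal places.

MCC = (TP·TN − FP·FN) / √((TP+FP)(TP+FN)(TN+FP)(TN+FN))
Numerator = 6·7 − 3·3 = 33
Denominator = √(9·9·10·10) = √8100 = 90.0000
MCC = 33 / 90.0000 = 0.367

0.367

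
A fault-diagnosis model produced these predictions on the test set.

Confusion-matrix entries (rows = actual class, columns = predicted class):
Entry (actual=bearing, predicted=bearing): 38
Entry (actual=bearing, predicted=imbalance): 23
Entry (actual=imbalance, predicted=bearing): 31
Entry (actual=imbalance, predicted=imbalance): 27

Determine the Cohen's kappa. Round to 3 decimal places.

0.089

Observed agreement pₒ = trace/N = 65/119 = 0.5462
Expected agreement pₑ = Σ (rowᵢ·colᵢ)/N² = (61·69 + 58·50)/119² = 0.5020
κ = (pₒ − pₑ)/(1 − pₑ) = (0.5462 − 0.5020)/(1 − 0.5020) = 0.089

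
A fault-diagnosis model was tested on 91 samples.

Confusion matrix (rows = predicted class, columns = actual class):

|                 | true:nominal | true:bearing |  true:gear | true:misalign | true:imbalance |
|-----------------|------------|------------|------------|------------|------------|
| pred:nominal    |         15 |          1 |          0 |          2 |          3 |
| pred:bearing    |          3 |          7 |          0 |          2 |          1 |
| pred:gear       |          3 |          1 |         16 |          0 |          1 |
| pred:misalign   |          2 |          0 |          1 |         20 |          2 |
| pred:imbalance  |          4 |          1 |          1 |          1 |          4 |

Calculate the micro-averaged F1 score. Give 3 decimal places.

Micro-averaging pools counts across classes: ΣTP=62, ΣFP=29, ΣFN=29.
Micro-F1 score = 2·TP/(2·TP+FP+FN) on pooled counts = 0.681 (equals overall accuracy in single-label multiclass).

0.681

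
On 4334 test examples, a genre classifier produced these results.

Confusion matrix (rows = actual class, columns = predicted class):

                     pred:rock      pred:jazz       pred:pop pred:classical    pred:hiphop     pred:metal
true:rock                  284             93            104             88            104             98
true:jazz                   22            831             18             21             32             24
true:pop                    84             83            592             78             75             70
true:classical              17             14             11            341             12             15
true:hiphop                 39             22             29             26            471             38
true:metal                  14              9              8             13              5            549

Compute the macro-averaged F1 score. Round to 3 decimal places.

Per-class F1 score (2·TP/(2·TP+FP+FN)):
  rock: TP=284, FP=22+84+17+39+14=176, FN=93+104+88+104+98=487 → 568/1231 = 0.4614
  jazz: TP=831, FP=93+83+14+22+9=221, FN=22+18+21+32+24=117 → 1662/2000 = 0.8310
  pop: TP=592, FP=104+18+11+29+8=170, FN=84+83+78+75+70=390 → 1184/1744 = 0.6789
  classical: TP=341, FP=88+21+78+26+13=226, FN=17+14+11+12+15=69 → 682/977 = 0.6981
  hiphop: TP=471, FP=104+32+75+12+5=228, FN=39+22+29+26+38=154 → 942/1324 = 0.7115
  metal: TP=549, FP=98+24+70+15+38=245, FN=14+9+8+13+5=49 → 1098/1392 = 0.7888
Macro-F1 score = mean = (0.4614 + 0.8310 + 0.6789 + 0.6981 + 0.7115 + 0.7888) / 6 = 0.695

0.695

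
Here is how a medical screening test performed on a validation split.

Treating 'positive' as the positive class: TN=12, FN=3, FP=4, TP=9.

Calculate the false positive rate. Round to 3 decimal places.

0.250

FPR = FP/(FP+TN) = 4/(4+12) = 0.250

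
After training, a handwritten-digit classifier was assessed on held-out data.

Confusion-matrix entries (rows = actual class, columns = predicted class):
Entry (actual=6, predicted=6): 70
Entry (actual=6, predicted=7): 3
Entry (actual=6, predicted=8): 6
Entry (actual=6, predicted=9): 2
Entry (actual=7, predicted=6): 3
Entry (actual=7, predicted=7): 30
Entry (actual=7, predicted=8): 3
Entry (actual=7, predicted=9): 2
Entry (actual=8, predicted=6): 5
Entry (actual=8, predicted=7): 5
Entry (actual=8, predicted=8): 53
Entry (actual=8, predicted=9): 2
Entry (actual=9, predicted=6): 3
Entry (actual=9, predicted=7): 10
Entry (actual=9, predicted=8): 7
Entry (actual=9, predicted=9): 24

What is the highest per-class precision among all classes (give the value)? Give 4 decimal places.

Per-class precision (TP/(TP+FP)):
  6: TP=70, FP=3+5+3=11 → 70/81 = 0.86420
  7: TP=30, FP=3+5+10=18 → 30/48 = 0.62500
  8: TP=53, FP=6+3+7=16 → 53/69 = 0.76812
  9: TP=24, FP=2+2+2=6 → 24/30 = 0.80000
Highest is class '6' with precision = 0.8642.

0.8642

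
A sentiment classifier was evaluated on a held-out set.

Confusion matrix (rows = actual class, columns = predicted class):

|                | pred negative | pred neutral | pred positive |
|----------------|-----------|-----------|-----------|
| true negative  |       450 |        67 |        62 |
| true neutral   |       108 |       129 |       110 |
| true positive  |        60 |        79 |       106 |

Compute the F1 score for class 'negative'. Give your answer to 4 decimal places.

Treat 'negative' as positive and all other classes as negative.
F1 score = 2·TP/(2·TP+FP+FN).
negative: TP=450, FP=108+60=168, FN=67+62=129 → 900/1197 = 0.75188

0.7519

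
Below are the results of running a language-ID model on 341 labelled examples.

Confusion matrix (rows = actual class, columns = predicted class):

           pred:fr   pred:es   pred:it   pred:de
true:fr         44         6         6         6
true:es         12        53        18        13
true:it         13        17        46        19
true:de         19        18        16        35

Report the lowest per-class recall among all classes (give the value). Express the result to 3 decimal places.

0.398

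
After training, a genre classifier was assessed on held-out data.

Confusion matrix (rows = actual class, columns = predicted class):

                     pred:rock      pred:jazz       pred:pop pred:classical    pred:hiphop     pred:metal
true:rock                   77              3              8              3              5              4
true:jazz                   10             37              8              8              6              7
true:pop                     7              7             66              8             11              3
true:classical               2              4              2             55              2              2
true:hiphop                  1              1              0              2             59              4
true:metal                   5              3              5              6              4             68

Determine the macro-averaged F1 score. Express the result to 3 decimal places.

0.714

Per-class F1 score (2·TP/(2·TP+FP+FN)):
  rock: TP=77, FP=10+7+2+1+5=25, FN=3+8+3+5+4=23 → 154/202 = 0.7624
  jazz: TP=37, FP=3+7+4+1+3=18, FN=10+8+8+6+7=39 → 74/131 = 0.5649
  pop: TP=66, FP=8+8+2+0+5=23, FN=7+7+8+11+3=36 → 132/191 = 0.6911
  classical: TP=55, FP=3+8+8+2+6=27, FN=2+4+2+2+2=12 → 110/149 = 0.7383
  hiphop: TP=59, FP=5+6+11+2+4=28, FN=1+1+0+2+4=8 → 118/154 = 0.7662
  metal: TP=68, FP=4+7+3+2+4=20, FN=5+3+5+6+4=23 → 136/179 = 0.7598
Macro-F1 score = mean = (0.7624 + 0.5649 + 0.6911 + 0.7383 + 0.7662 + 0.7598) / 6 = 0.714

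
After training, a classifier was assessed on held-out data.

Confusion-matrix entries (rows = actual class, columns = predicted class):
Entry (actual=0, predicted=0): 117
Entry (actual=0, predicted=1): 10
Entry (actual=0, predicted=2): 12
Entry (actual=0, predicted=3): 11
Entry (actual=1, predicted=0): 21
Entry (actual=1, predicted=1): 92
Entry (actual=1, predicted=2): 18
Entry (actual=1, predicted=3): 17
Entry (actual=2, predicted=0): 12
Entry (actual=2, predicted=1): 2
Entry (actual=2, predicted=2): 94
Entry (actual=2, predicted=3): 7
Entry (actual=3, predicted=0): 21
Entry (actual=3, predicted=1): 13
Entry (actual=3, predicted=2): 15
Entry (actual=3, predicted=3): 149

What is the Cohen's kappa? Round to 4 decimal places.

Observed agreement pₒ = trace/N = 452/611 = 0.73977
Expected agreement pₑ = Σ (rowᵢ·colᵢ)/N² = (150·171 + 148·117 + 115·139 + 198·184)/611² = 0.25550
κ = (pₒ − pₑ)/(1 − pₑ) = (0.73977 − 0.25550)/(1 − 0.25550) = 0.6505

0.6505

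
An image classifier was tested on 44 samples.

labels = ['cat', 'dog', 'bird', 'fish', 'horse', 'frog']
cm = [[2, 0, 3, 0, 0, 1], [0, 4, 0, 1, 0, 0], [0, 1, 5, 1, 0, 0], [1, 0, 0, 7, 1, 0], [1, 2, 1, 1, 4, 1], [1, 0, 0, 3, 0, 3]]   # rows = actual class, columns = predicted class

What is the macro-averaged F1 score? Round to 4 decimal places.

0.5542

Per-class F1 score (2·TP/(2·TP+FP+FN)):
  cat: TP=2, FP=0+0+1+1+1=3, FN=0+3+0+0+1=4 → 4/11 = 0.36364
  dog: TP=4, FP=0+1+0+2+0=3, FN=0+0+1+0+0=1 → 8/12 = 0.66667
  bird: TP=5, FP=3+0+0+1+0=4, FN=0+1+1+0+0=2 → 10/16 = 0.62500
  fish: TP=7, FP=0+1+1+1+3=6, FN=1+0+0+1+0=2 → 14/22 = 0.63636
  horse: TP=4, FP=0+0+0+1+0=1, FN=1+2+1+1+1=6 → 8/15 = 0.53333
  frog: TP=3, FP=1+0+0+0+1=2, FN=1+0+0+3+0=4 → 6/12 = 0.50000
Macro-F1 score = mean = (0.36364 + 0.66667 + 0.62500 + 0.63636 + 0.53333 + 0.50000) / 6 = 0.5542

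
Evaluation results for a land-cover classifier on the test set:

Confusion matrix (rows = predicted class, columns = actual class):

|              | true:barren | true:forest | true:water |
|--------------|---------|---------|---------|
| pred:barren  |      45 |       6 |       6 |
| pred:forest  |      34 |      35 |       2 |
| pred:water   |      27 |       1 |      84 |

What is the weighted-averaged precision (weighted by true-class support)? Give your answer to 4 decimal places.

0.7225

Per-class precision (TP/(TP+FP)):
  barren: TP=45, FP=6+6=12 → 45/57 = 0.78947
  forest: TP=35, FP=34+2=36 → 35/71 = 0.49296
  water: TP=84, FP=27+1=28 → 84/112 = 0.75000
Weighted-precision = Σ (supportᵢ/N)·precisionᵢ with N=240: (106/240)·0.78947 + (42/240)·0.49296 + (92/240)·0.75000 = 0.7225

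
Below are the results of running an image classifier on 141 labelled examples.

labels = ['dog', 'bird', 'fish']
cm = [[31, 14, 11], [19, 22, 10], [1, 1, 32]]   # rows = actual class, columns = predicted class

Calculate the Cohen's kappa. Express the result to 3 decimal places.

Observed agreement pₒ = trace/N = 85/141 = 0.6028
Expected agreement pₑ = Σ (rowᵢ·colᵢ)/N² = (56·51 + 51·37 + 34·53)/141² = 0.3292
κ = (pₒ − pₑ)/(1 − pₑ) = (0.6028 − 0.3292)/(1 − 0.3292) = 0.408

0.408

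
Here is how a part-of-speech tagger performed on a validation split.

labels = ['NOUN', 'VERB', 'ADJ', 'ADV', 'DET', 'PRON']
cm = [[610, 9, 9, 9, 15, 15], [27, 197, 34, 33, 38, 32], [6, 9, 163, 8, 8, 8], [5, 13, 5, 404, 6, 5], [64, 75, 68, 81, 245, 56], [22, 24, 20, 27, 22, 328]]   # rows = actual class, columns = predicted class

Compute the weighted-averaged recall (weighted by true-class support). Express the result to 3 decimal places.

0.721

Per-class recall (TP/(TP+FN)):
  NOUN: TP=610, FN=9+9+9+15+15=57 → 610/667 = 0.9145
  VERB: TP=197, FN=27+34+33+38+32=164 → 197/361 = 0.5457
  ADJ: TP=163, FN=6+9+8+8+8=39 → 163/202 = 0.8069
  ADV: TP=404, FN=5+13+5+6+5=34 → 404/438 = 0.9224
  DET: TP=245, FN=64+75+68+81+56=344 → 245/589 = 0.4160
  PRON: TP=328, FN=22+24+20+27+22=115 → 328/443 = 0.7404
Weighted-recall = Σ (supportᵢ/N)·recallᵢ with N=2700: (667/2700)·0.9145 + (361/2700)·0.5457 + (202/2700)·0.8069 + (438/2700)·0.9224 + (589/2700)·0.4160 + (443/2700)·0.7404 = 0.721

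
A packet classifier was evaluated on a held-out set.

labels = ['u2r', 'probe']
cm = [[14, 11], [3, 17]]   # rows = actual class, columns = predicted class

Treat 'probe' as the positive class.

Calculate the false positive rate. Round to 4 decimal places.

0.4400

FPR = FP/(FP+TN) = 11/(11+14) = 0.4400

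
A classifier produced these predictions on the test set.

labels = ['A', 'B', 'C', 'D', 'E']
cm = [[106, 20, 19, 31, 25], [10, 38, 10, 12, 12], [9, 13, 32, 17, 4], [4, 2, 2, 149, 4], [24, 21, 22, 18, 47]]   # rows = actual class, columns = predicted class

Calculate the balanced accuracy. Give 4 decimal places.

0.5398

Balanced accuracy = mean of per-class recall.
  A: recall = 106/201 = 0.52736
  B: recall = 38/82 = 0.46341
  C: recall = 32/75 = 0.42667
  D: recall = 149/161 = 0.92547
  E: recall = 47/132 = 0.35606
Mean = (0.52736 + 0.46341 + 0.42667 + 0.92547 + 0.35606) / 5 = 0.5398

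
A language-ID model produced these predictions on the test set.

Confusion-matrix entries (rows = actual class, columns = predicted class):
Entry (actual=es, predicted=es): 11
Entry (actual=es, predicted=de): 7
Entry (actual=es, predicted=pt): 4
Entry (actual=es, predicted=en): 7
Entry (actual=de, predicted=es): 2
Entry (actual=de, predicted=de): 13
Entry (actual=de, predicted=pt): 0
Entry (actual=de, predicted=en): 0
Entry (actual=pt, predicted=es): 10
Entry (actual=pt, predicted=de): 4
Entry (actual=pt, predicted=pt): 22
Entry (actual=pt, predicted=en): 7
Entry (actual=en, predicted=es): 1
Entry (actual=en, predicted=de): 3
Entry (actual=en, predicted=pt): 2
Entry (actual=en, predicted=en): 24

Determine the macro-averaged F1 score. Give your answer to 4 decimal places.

Per-class F1 score (2·TP/(2·TP+FP+FN)):
  es: TP=11, FP=2+10+1=13, FN=7+4+7=18 → 22/53 = 0.41509
  de: TP=13, FP=7+4+3=14, FN=2+0+0=2 → 26/42 = 0.61905
  pt: TP=22, FP=4+0+2=6, FN=10+4+7=21 → 44/71 = 0.61972
  en: TP=24, FP=7+0+7=14, FN=1+3+2=6 → 48/68 = 0.70588
Macro-F1 score = mean = (0.41509 + 0.61905 + 0.61972 + 0.70588) / 4 = 0.5899

0.5899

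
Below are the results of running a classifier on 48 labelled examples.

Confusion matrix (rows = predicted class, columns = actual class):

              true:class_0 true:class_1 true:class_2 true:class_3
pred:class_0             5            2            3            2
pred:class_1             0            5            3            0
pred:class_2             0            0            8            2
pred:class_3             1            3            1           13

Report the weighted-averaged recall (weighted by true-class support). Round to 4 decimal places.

0.6458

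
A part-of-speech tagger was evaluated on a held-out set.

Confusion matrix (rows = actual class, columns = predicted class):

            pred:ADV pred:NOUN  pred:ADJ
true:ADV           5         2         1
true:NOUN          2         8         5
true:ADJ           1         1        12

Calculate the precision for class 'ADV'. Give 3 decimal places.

0.625

One-vs-rest for 'ADV': TP = diagonal; FP = other classes predicted 'ADV'; FN = 'ADV' predicted as other.
precision = TP/(TP+FP).
ADV: TP=5, FP=2+1=3 → 5/8 = 0.6250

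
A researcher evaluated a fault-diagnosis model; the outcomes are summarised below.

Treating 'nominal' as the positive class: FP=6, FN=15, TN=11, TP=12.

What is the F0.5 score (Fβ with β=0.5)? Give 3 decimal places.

Fβ = (1+β²)·TP / ((1+β²)·TP + β²·FN + FP), with β²=1/4
= 1.25·12 / (1.25·12 + 0.25·15 + 6) = 0.606

0.606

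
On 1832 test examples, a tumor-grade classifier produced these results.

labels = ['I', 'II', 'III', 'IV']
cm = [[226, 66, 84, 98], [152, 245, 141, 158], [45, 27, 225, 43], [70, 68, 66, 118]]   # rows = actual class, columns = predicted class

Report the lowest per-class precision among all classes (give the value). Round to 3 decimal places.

0.283

Per-class precision (TP/(TP+FP)):
  I: TP=226, FP=152+45+70=267 → 226/493 = 0.4584
  II: TP=245, FP=66+27+68=161 → 245/406 = 0.6034
  III: TP=225, FP=84+141+66=291 → 225/516 = 0.4360
  IV: TP=118, FP=98+158+43=299 → 118/417 = 0.2830
Lowest is class 'IV' with precision = 0.283.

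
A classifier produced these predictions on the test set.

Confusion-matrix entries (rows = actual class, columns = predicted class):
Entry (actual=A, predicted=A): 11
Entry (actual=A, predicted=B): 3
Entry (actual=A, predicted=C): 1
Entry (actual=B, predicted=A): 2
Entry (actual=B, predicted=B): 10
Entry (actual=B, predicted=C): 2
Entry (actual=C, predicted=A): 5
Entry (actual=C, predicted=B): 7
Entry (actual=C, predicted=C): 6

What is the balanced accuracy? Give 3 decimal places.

0.594

Balanced accuracy = mean of per-class recall.
  A: recall = 11/15 = 0.7333
  B: recall = 10/14 = 0.7143
  C: recall = 6/18 = 0.3333
Mean = (0.7333 + 0.7143 + 0.3333) / 3 = 0.594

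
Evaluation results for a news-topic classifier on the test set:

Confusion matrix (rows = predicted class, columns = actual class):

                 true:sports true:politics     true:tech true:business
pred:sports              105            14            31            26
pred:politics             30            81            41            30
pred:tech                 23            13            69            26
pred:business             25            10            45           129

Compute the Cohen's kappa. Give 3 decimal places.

Observed agreement pₒ = trace/N = 384/698 = 0.5501
Expected agreement pₑ = Σ (rowᵢ·colᵢ)/N² = (183·176 + 118·182 + 186·131 + 211·209)/698² = 0.2507
κ = (pₒ − pₑ)/(1 − pₑ) = (0.5501 − 0.2507)/(1 − 0.2507) = 0.400

0.400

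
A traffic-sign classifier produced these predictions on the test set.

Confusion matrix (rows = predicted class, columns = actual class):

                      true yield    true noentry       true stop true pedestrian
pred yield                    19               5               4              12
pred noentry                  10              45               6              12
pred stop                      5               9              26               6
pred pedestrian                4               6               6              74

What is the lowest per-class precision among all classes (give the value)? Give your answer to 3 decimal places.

0.475

Per-class precision (TP/(TP+FP)):
  yield: TP=19, FP=5+4+12=21 → 19/40 = 0.4750
  noentry: TP=45, FP=10+6+12=28 → 45/73 = 0.6164
  stop: TP=26, FP=5+9+6=20 → 26/46 = 0.5652
  pedestrian: TP=74, FP=4+6+6=16 → 74/90 = 0.8222
Lowest is class 'yield' with precision = 0.475.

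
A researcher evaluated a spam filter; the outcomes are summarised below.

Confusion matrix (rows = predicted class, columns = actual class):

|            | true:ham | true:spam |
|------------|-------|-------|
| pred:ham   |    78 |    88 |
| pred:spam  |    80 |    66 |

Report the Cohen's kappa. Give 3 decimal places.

-0.078

Observed agreement pₒ = trace/N = 144/312 = 0.4615
Expected agreement pₑ = Σ (rowᵢ·colᵢ)/N² = (158·166 + 154·146)/312² = 0.5004
κ = (pₒ − pₑ)/(1 − pₑ) = (0.4615 − 0.5004)/(1 − 0.5004) = -0.078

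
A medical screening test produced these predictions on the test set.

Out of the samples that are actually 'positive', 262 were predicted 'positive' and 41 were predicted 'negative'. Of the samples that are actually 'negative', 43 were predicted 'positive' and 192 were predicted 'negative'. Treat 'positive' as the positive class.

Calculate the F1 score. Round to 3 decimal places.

0.862

Precision = TP/(TP+FP) = 262/305 = 0.8590
Recall = TP/(TP+FN) = 262/303 = 0.8647
F1 = 2·TP/(2·TP+FP+FN) = 524/608 = 0.862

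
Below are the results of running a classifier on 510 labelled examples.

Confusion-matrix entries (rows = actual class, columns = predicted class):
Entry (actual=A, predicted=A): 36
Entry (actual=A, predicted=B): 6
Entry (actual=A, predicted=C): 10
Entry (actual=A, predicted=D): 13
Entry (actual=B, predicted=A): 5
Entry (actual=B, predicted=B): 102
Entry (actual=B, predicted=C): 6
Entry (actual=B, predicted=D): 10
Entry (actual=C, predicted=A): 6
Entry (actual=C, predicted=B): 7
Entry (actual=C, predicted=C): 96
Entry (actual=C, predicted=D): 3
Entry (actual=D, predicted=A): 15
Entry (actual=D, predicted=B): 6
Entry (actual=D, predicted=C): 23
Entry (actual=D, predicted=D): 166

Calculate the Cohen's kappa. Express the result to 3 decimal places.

Observed agreement pₒ = trace/N = 400/510 = 0.7843
Expected agreement pₑ = Σ (rowᵢ·colᵢ)/N² = (65·62 + 123·121 + 112·135 + 210·192)/510² = 0.2859
κ = (pₒ − pₑ)/(1 − pₑ) = (0.7843 − 0.2859)/(1 − 0.2859) = 0.698

0.698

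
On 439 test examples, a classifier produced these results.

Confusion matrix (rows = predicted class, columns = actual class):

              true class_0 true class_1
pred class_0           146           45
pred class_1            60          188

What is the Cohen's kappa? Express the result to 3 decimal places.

Observed agreement pₒ = trace/N = 334/439 = 0.7608
Expected agreement pₑ = Σ (rowᵢ·colᵢ)/N² = (206·191 + 233·248)/439² = 0.5040
κ = (pₒ − pₑ)/(1 − pₑ) = (0.7608 − 0.5040)/(1 − 0.5040) = 0.518

0.518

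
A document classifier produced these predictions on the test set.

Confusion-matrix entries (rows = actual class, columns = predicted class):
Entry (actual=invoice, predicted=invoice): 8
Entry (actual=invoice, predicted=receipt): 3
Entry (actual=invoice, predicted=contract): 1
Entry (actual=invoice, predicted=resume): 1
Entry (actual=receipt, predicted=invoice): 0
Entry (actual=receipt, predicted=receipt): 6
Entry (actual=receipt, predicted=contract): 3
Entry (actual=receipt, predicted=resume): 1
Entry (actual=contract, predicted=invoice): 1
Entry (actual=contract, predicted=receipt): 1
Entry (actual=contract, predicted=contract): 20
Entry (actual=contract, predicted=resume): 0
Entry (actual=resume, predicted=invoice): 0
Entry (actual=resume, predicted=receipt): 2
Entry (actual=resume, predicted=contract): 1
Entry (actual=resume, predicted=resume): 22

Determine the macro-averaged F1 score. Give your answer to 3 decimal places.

0.755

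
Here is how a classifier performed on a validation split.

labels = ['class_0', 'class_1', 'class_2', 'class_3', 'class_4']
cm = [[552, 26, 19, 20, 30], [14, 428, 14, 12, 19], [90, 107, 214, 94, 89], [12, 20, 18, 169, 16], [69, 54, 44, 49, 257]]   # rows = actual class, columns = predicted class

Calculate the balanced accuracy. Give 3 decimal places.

0.671

Balanced accuracy = mean of per-class recall.
  class_0: recall = 552/647 = 0.8532
  class_1: recall = 428/487 = 0.8789
  class_2: recall = 214/594 = 0.3603
  class_3: recall = 169/235 = 0.7191
  class_4: recall = 257/473 = 0.5433
Mean = (0.8532 + 0.8789 + 0.3603 + 0.7191 + 0.5433) / 5 = 0.671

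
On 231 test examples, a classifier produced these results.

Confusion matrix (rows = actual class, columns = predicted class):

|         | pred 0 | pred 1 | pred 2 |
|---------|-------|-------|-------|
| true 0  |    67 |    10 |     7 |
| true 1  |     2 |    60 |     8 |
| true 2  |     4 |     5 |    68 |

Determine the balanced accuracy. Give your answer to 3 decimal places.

0.846

Balanced accuracy = mean of per-class recall.
  0: recall = 67/84 = 0.7976
  1: recall = 60/70 = 0.8571
  2: recall = 68/77 = 0.8831
Mean = (0.7976 + 0.8571 + 0.8831) / 3 = 0.846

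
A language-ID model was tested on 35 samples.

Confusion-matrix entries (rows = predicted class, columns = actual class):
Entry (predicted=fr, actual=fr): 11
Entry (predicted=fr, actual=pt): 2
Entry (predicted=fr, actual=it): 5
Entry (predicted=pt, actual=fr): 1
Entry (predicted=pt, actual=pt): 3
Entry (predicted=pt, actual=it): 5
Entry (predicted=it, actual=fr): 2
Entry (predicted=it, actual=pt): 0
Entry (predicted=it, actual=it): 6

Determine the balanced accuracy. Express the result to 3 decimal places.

Balanced accuracy = mean of per-class recall.
  fr: recall = 11/14 = 0.7857
  pt: recall = 3/5 = 0.6000
  it: recall = 6/16 = 0.3750
Mean = (0.7857 + 0.6000 + 0.3750) / 3 = 0.587

0.587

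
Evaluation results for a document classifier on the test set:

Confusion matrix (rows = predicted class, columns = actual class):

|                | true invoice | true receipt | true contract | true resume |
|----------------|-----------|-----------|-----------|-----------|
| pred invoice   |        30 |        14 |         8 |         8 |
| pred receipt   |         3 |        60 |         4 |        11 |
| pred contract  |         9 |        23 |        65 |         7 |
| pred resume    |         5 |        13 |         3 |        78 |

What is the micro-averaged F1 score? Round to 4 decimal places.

0.6833

Micro-averaging pools counts across classes: ΣTP=233, ΣFP=108, ΣFN=108.
Micro-F1 score = 2·TP/(2·TP+FP+FN) on pooled counts = 0.6833 (equals overall accuracy in single-label multiclass).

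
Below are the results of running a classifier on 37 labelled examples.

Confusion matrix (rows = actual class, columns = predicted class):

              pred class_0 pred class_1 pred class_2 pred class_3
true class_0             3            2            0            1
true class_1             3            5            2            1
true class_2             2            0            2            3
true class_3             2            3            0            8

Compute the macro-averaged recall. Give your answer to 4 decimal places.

0.4639

Per-class recall (TP/(TP+FN)):
  class_0: TP=3, FN=2+0+1=3 → 3/6 = 0.50000
  class_1: TP=5, FN=3+2+1=6 → 5/11 = 0.45455
  class_2: TP=2, FN=2+0+3=5 → 2/7 = 0.28571
  class_3: TP=8, FN=2+3+0=5 → 8/13 = 0.61538
Macro-recall = mean = (0.50000 + 0.45455 + 0.28571 + 0.61538) / 4 = 0.4639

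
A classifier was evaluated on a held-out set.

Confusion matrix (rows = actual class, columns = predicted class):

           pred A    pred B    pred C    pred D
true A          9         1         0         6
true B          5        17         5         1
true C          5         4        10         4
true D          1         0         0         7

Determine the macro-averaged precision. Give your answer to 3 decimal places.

0.570

Per-class precision (TP/(TP+FP)):
  A: TP=9, FP=5+5+1=11 → 9/20 = 0.4500
  B: TP=17, FP=1+4+0=5 → 17/22 = 0.7727
  C: TP=10, FP=0+5+0=5 → 10/15 = 0.6667
  D: TP=7, FP=6+1+4=11 → 7/18 = 0.3889
Macro-precision = mean = (0.4500 + 0.7727 + 0.6667 + 0.3889) / 4 = 0.570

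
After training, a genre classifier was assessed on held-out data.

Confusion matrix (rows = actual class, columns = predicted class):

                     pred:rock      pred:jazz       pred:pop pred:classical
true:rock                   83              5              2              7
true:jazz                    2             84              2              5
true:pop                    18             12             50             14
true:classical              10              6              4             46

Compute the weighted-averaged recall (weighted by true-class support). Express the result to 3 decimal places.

0.751

Per-class recall (TP/(TP+FN)):
  rock: TP=83, FN=5+2+7=14 → 83/97 = 0.8557
  jazz: TP=84, FN=2+2+5=9 → 84/93 = 0.9032
  pop: TP=50, FN=18+12+14=44 → 50/94 = 0.5319
  classical: TP=46, FN=10+6+4=20 → 46/66 = 0.6970
Weighted-recall = Σ (supportᵢ/N)·recallᵢ with N=350: (97/350)·0.8557 + (93/350)·0.9032 + (94/350)·0.5319 + (66/350)·0.6970 = 0.751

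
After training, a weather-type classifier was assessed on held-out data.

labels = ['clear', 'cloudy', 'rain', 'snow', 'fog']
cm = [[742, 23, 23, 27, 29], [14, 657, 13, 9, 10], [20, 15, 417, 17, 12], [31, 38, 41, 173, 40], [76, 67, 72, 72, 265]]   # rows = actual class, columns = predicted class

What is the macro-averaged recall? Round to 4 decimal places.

Per-class recall (TP/(TP+FN)):
  clear: TP=742, FN=23+23+27+29=102 → 742/844 = 0.87915
  cloudy: TP=657, FN=14+13+9+10=46 → 657/703 = 0.93457
  rain: TP=417, FN=20+15+17+12=64 → 417/481 = 0.86694
  snow: TP=173, FN=31+38+41+40=150 → 173/323 = 0.53560
  fog: TP=265, FN=76+67+72+72=287 → 265/552 = 0.48007
Macro-recall = mean = (0.87915 + 0.93457 + 0.86694 + 0.53560 + 0.48007) / 5 = 0.7393

0.7393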